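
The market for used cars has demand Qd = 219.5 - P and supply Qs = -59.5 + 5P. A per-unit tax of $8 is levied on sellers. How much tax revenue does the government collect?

Tax revenue = 3992/3

Pre-tax equilibrium: P* = 46.5, Q* = 173.
Tax on sellers shifts supply to Qs = -59.5 + 5(P − 8) = -99.5 + 5P.
219.5 - P = -99.5 + 5P gives buyer price Pb = 319/6; sellers receive Ps = 319/6 − 8 = 271/6.
New quantity: Q = 219.5 − 1(319/6) = 499/3.
Revenue = 8 × 499/3 = 3992/3.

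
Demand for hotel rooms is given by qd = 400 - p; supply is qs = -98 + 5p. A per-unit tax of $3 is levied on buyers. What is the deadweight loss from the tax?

Deadweight loss = 3.75

Pre-tax equilibrium: p* = 83, q* = 317.
Tax on buyers shifts demand to qd = 400 − 1(p + 3) = 397 - p.
397 - p = -98 + 5p gives seller price ps = 82.5; buyers pay pb = 82.5 + 3 = 85.5.
New quantity: q = 400 − 1(85.5) = 314.5.
DWL = ½ × 3 × (317 − 314.5) = 3.75.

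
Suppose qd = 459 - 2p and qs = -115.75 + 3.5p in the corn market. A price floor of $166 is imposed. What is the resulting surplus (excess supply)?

Surplus = 338.25

Equilibrium price would be p* = 104.5, so the floor at 166 binds.
At p = 166: qd = 127, qs = 465.25.
Surplus = 465.25 − 127 = 338.25.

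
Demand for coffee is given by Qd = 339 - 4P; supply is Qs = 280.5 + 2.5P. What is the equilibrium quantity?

Q* = 303

Set Qd = Qs: 339 - 4P = 280.5 + 2.5P.
58.5 = 6.5P, so P* = 9.
Q* = 339 − 4(9) = 303.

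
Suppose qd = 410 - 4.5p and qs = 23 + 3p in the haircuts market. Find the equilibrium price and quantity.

p* = 51.6, q* = 177.8

Set qd = qs: 410 - 4.5p = 23 + 3p.
387 = 7.5p, so p* = 51.6.
q* = 410 − 4.5(51.6) = 177.8.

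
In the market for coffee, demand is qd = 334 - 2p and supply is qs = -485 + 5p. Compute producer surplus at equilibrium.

Equilibrium: 334 - 2p = -485 + 5p gives p* = 117, q* = 100.
Supply starts at p = 97 (where qs = 0).
PS = ½(117 − 97)(100) = 1000.

Producer surplus = 1000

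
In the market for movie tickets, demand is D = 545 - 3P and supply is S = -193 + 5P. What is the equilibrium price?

Set D = S: 545 - 3P = -193 + 5P.
738 = 8P, so P* = 92.25.
Q* = 545 − 3(92.25) = 268.25.

P* = 92.25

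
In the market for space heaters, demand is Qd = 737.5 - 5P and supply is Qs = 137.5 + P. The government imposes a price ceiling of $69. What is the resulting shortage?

Equilibrium price would be P* = 100, so the ceiling at 69 binds.
At P = 69: Qd = 737.5 − 5(69) = 392.5, Qs = 137.5 + 1(69) = 206.5.
Shortage = 392.5 − 206.5 = 186.

Shortage = 186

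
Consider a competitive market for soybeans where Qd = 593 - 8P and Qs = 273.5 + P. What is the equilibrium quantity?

Set Qd = Qs: 593 - 8P = 273.5 + P.
319.5 = 9P, so P* = 35.5.
Q* = 593 − 8(35.5) = 309.

Q* = 309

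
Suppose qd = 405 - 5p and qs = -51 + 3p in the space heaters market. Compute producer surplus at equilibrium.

Equilibrium: 405 - 5p = -51 + 3p gives p* = 57, q* = 120.
Supply starts at p = 17 (where qs = 0).
PS = ½(57 − 17)(120) = 2400.

Producer surplus = 2400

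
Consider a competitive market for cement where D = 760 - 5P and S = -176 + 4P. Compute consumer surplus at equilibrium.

Equilibrium: 760 - 5P = -176 + 4P gives P* = 104, Q* = 240.
Demand choke price (D = 0): P = 152.
CS = ½(152 − 104)(240) = 5760.

Consumer surplus = 5760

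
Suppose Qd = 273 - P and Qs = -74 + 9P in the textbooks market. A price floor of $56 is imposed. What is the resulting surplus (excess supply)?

Equilibrium price would be P* = 34.7, so the floor at 56 binds.
At P = 56: Qd = 217, Qs = 430.
Surplus = 430 − 217 = 213.

Surplus = 213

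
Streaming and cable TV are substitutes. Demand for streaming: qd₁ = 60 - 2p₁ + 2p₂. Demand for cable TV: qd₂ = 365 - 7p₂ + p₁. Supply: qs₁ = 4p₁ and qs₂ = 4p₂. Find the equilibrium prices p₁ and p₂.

Market 1: 60 - 2p₁ + 2p₂ = 4p₁ → 6p₁ - 2p₂ = 60.
Market 2: 11p₂ - p₁ = 365.
Eliminating p₂: 11×(1) + 2×(2) gives 64p₁ = 1390, so p₁ = 21.71875.
Back-substitute into (2): p₂ = (365 + 1×21.71875) / 11 = 35.15625.

p₁ = 21.71875, p₂ = 35.15625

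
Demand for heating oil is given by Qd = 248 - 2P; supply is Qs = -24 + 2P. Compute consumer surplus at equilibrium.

Equilibrium: 248 - 2P = -24 + 2P gives P* = 68, Q* = 112.
Demand choke price (Qd = 0): P = 124.
CS = ½(124 − 68)(112) = 3136.

Consumer surplus = 3136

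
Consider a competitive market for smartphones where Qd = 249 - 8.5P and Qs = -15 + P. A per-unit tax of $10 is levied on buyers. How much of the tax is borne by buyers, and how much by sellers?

Pre-tax equilibrium: P* = 528/19, Q* = 243/19.
Tax on buyers shifts demand to Qd = 249 − 8.5(P + 10) = 164 - 8.5P.
164 - 8.5P = -15 + P gives seller price Ps = 358/19; buyers pay Pb = 358/19 + 10 = 548/19.
New quantity: Q = 249 − 8.5(548/19) = 73/19.
Buyer burden = 548/19 − 528/19 = 20/19; seller burden = 528/19 − 358/19 = 170/19.

Buyers bear 20/19, sellers bear 170/19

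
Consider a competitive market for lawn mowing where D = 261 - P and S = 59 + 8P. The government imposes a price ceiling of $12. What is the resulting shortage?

Shortage = 94

Equilibrium price would be P* = 202/9, so the ceiling at 12 binds.
At P = 12: D = 261 − 1(12) = 249, S = 59 + 8(12) = 155.
Shortage = 249 − 155 = 94.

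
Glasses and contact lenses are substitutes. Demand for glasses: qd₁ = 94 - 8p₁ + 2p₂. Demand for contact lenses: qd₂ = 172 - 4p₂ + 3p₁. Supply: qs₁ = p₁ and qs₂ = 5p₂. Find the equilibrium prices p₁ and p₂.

p₁ = 238/15, p₂ = 24.4

Market 1: 94 - 8p₁ + 2p₂ = p₁ → 9p₁ - 2p₂ = 94.
Market 2: 9p₂ - 3p₁ = 172.
Eliminating p₂: 9×(1) + 2×(2) gives 75p₁ = 1190, so p₁ = 238/15.
Back-substitute into (2): p₂ = (172 + 3×238/15) / 9 = 24.4.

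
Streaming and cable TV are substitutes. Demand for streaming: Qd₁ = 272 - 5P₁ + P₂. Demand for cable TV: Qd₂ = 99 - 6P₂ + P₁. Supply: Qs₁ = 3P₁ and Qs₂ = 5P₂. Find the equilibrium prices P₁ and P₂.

Market 1: 272 - 5P₁ + P₂ = 3P₁ → 8P₁ - P₂ = 272.
Market 2: 11P₂ - P₁ = 99.
Eliminating P₂: 11×(1) + 1×(2) gives 87P₁ = 3091, so P₁ = 3091/87.
Back-substitute into (2): P₂ = (99 + 1×3091/87) / 11 = 1064/87.

P₁ = 3091/87, P₂ = 1064/87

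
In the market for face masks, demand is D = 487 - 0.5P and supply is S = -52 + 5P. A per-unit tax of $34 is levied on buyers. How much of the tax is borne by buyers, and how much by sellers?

Pre-tax equilibrium: P* = 98, Q* = 438.
Tax on buyers shifts demand to D = 487 − 0.5(P + 34) = 470 - 0.5P.
470 - 0.5P = -52 + 5P gives seller price Ps = 1044/11; buyers pay Pb = 1044/11 + 34 = 1418/11.
New quantity: Q = 487 − 0.5(1418/11) = 4648/11.
Buyer burden = 1418/11 − 98 = 340/11; seller burden = 98 − 1044/11 = 34/11.

Buyers bear 340/11, sellers bear 34/11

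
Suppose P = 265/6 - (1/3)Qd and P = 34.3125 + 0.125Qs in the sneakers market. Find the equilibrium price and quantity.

P* = 37, Q* = 21.5

Set the two price expressions equal: 265/6 - (1/3)Q = 34.3125 + 0.125Q.
473/48 = (11/24)Q, so Q* = 21.5.
P* = 265/6 − (1/3)(21.5) = 37.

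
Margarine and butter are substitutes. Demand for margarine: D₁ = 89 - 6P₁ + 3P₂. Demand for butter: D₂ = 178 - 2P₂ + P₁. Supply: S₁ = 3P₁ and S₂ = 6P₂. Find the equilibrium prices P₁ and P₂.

P₁ = 1246/69, P₂ = 1691/69

Market 1: 89 - 6P₁ + 3P₂ = 3P₁ → 9P₁ - 3P₂ = 89.
Market 2: 8P₂ - P₁ = 178.
Eliminating P₂: 8×(1) + 3×(2) gives 69P₁ = 1246, so P₁ = 1246/69.
Back-substitute into (2): P₂ = (178 + 1×1246/69) / 8 = 1691/69.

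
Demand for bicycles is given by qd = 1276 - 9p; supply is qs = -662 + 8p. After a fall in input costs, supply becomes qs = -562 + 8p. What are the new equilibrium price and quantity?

Original equilibrium: p* = 114, q* = 250.
New equilibrium: 1276 - 9p = -562 + 8p, so 1838 = 17p and p' = 1838/17; q' = 1276 − 9(1838/17) = 5150/17.

p' = 1838/17, q' = 5150/17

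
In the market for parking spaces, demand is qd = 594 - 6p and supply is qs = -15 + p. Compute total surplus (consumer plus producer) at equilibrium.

Total surplus = 3024

Equilibrium: 594 - 6p = -15 + p gives p* = 87, q* = 72.
Demand choke price: p = 99; supply starts at p = 15.
CS = ½(99 − 87)(72) = 432; PS = ½(87 − 15)(72) = 2592.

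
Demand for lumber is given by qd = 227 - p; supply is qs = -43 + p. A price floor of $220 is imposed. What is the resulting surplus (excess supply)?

Equilibrium price would be p* = 135, so the floor at 220 binds.
At p = 220: qd = 7, qs = 177.
Surplus = 177 − 7 = 170.

Surplus = 170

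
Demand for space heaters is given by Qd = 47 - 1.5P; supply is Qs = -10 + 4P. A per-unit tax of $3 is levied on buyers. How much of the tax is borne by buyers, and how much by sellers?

Buyers bear 24/11, sellers bear 9/11

Pre-tax equilibrium: P* = 114/11, Q* = 346/11.
Tax on buyers shifts demand to Qd = 47 − 1.5(P + 3) = 42.5 - 1.5P.
42.5 - 1.5P = -10 + 4P gives seller price Ps = 105/11; buyers pay Pb = 105/11 + 3 = 138/11.
New quantity: Q = 47 − 1.5(138/11) = 310/11.
Buyer burden = 138/11 − 114/11 = 24/11; seller burden = 114/11 − 105/11 = 9/11.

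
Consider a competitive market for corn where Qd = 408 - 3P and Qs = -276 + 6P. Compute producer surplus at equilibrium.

Equilibrium: 408 - 3P = -276 + 6P gives P* = 76, Q* = 180.
Supply starts at P = 46 (where Qs = 0).
PS = ½(76 − 46)(180) = 2700.

Producer surplus = 2700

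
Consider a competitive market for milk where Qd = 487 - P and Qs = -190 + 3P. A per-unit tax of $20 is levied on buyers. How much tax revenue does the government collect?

Tax revenue = 6055

Pre-tax equilibrium: P* = 169.25, Q* = 317.75.
Tax on buyers shifts demand to Qd = 487 − 1(P + 20) = 467 - P.
467 - P = -190 + 3P gives seller price Ps = 164.25; buyers pay Pb = 164.25 + 20 = 184.25.
New quantity: Q = 487 − 1(184.25) = 302.75.
Revenue = 20 × 302.75 = 6055.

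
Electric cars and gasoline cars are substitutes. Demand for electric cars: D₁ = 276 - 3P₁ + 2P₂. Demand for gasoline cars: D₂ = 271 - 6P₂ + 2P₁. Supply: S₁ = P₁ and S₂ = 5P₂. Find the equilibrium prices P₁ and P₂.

Market 1: 276 - 3P₁ + 2P₂ = P₁ → 4P₁ - 2P₂ = 276.
Market 2: 11P₂ - 2P₁ = 271.
Eliminating P₂: 11×(1) + 2×(2) gives 40P₁ = 3578, so P₁ = 89.45.
Back-substitute into (2): P₂ = (271 + 2×89.45) / 11 = 40.9.

P₁ = 89.45, P₂ = 40.9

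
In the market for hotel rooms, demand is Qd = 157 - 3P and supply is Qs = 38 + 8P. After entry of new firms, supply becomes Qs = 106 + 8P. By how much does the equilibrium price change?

ΔP = -68/11

Original equilibrium: P* = 119/11, Q* = 1370/11.
New equilibrium: 157 - 3P = 106 + 8P, so 51 = 11P and P' = 51/11; Q' = 157 − 3(51/11) = 1574/11.
Change in price: 51/11 − 119/11 = -68/11.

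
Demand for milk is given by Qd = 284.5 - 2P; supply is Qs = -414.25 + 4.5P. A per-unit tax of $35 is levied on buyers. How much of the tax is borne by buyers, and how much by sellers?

Pre-tax equilibrium: P* = 107.5, Q* = 69.5.
Tax on buyers shifts demand to Qd = 284.5 − 2(P + 35) = 214.5 - 2P.
214.5 - 2P = -414.25 + 4.5P gives seller price Ps = 2515/26; buyers pay Pb = 2515/26 + 35 = 3425/26.
New quantity: Q = 284.5 − 2(3425/26) = 547/26.
Buyer burden = 3425/26 − 107.5 = 315/13; seller burden = 107.5 − 2515/26 = 140/13.

Buyers bear 315/13, sellers bear 140/13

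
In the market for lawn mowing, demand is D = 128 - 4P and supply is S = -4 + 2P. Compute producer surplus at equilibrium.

Equilibrium: 128 - 4P = -4 + 2P gives P* = 22, Q* = 40.
Supply starts at P = 2 (where S = 0).
PS = ½(22 − 2)(40) = 400.

Producer surplus = 400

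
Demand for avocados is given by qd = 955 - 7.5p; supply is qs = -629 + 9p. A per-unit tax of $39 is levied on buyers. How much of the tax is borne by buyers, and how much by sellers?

Pre-tax equilibrium: p* = 96, q* = 235.
Tax on buyers shifts demand to qd = 955 − 7.5(p + 39) = 662.5 - 7.5p.
662.5 - 7.5p = -629 + 9p gives seller price ps = 861/11; buyers pay pb = 861/11 + 39 = 1290/11.
New quantity: q = 955 − 7.5(1290/11) = 830/11.
Buyer burden = 1290/11 − 96 = 234/11; seller burden = 96 − 861/11 = 195/11.

Buyers bear 234/11, sellers bear 195/11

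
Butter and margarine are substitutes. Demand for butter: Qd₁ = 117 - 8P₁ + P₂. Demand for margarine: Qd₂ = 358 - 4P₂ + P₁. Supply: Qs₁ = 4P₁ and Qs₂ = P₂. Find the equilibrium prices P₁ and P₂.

P₁ = 943/59, P₂ = 4413/59

Market 1: 117 - 8P₁ + P₂ = 4P₁ → 12P₁ - P₂ = 117.
Market 2: 5P₂ - P₁ = 358.
Eliminating P₂: 5×(1) + 1×(2) gives 59P₁ = 943, so P₁ = 943/59.
Back-substitute into (2): P₂ = (358 + 1×943/59) / 5 = 4413/59.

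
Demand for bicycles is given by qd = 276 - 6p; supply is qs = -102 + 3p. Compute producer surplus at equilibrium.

Equilibrium: 276 - 6p = -102 + 3p gives p* = 42, q* = 24.
Supply starts at p = 34 (where qs = 0).
PS = ½(42 − 34)(24) = 96.

Producer surplus = 96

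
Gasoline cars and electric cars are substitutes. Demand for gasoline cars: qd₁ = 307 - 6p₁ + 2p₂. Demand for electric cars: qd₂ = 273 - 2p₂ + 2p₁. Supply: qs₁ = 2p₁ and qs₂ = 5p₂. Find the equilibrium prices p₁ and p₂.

p₁ = 2695/52, p₂ = 1399/26

Market 1: 307 - 6p₁ + 2p₂ = 2p₁ → 8p₁ - 2p₂ = 307.
Market 2: 7p₂ - 2p₁ = 273.
Eliminating p₂: 7×(1) + 2×(2) gives 52p₁ = 2695, so p₁ = 2695/52.
Back-substitute into (2): p₂ = (273 + 2×2695/52) / 7 = 1399/26.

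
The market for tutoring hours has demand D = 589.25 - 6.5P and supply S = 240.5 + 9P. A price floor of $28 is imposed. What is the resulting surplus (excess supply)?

Surplus = 85.25

Equilibrium price would be P* = 22.5, so the floor at 28 binds.
At P = 28: D = 407.25, S = 492.5.
Surplus = 492.5 − 407.25 = 85.25.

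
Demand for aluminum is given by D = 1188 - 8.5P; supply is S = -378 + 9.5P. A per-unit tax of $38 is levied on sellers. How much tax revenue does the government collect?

Tax revenue = 190171/18

Pre-tax equilibrium: P* = 87, Q* = 448.5.
Tax on sellers shifts supply to S = -378 + 9.5(P − 38) = -739 + 9.5P.
1188 - 8.5P = -739 + 9.5P gives buyer price Pb = 1927/18; sellers receive Ps = 1927/18 − 38 = 1243/18.
New quantity: Q = 1188 − 8.5(1927/18) = 10009/36.
Revenue = 38 × 10009/36 = 190171/18.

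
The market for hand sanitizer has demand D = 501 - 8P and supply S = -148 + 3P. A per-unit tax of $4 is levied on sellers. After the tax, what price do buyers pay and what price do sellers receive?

Pre-tax equilibrium: P* = 59, Q* = 29.
Tax on sellers shifts supply to S = -148 + 3(P − 4) = -160 + 3P.
501 - 8P = -160 + 3P gives buyer price Pb = 661/11; sellers receive Ps = 661/11 − 4 = 617/11.
New quantity: Q = 501 − 8(661/11) = 223/11.

Buyers pay 661/11, sellers receive 617/11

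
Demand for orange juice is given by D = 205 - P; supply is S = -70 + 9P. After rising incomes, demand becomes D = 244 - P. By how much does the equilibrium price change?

Original equilibrium: P* = 27.5, Q* = 177.5.
New equilibrium: 244 - P = -70 + 9P, so 314 = 10P and P' = 31.4; Q' = 244 − 1(31.4) = 212.6.
Change in price: 31.4 − 27.5 = 3.9.

ΔP = 3.9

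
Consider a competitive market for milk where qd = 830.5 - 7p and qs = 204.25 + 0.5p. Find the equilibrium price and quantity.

Set qd = qs: 830.5 - 7p = 204.25 + 0.5p.
626.25 = 7.5p, so p* = 83.5.
q* = 830.5 − 7(83.5) = 246.

p* = 83.5, q* = 246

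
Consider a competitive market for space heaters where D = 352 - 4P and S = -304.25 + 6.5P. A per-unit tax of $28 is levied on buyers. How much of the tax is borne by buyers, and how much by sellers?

Pre-tax equilibrium: P* = 62.5, Q* = 102.
Tax on buyers shifts demand to D = 352 − 4(P + 28) = 240 - 4P.
240 - 4P = -304.25 + 6.5P gives seller price Ps = 311/6; buyers pay Pb = 311/6 + 28 = 479/6.
New quantity: Q = 352 − 4(479/6) = 98/3.
Buyer burden = 479/6 − 62.5 = 52/3; seller burden = 62.5 − 311/6 = 32/3.

Buyers bear 52/3, sellers bear 32/3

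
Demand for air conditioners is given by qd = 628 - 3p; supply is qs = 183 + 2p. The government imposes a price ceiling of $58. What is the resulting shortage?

Shortage = 155

Equilibrium price would be p* = 89, so the ceiling at 58 binds.
At p = 58: qd = 628 − 3(58) = 454, qs = 183 + 2(58) = 299.
Shortage = 454 − 299 = 155.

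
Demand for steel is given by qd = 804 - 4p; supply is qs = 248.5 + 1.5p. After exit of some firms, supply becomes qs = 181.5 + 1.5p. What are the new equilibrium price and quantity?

Original equilibrium: p* = 101, q* = 400.
New equilibrium: 804 - 4p = 181.5 + 1.5p, so 622.5 = 5.5p and p' = 1245/11; q' = 804 − 4(1245/11) = 3864/11.

p' = 1245/11, q' = 3864/11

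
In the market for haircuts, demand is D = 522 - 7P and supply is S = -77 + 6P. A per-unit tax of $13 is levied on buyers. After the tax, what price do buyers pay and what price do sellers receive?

Pre-tax equilibrium: P* = 599/13, Q* = 2593/13.
Tax on buyers shifts demand to D = 522 − 7(P + 13) = 431 - 7P.
431 - 7P = -77 + 6P gives seller price Ps = 508/13; buyers pay Pb = 508/13 + 13 = 677/13.
New quantity: Q = 522 − 7(677/13) = 2047/13.

Buyers pay 677/13, sellers receive 508/13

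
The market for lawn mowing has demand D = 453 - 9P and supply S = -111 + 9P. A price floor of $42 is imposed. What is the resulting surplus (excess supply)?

Equilibrium price would be P* = 94/3, so the floor at 42 binds.
At P = 42: D = 75, S = 267.
Surplus = 267 − 75 = 192.

Surplus = 192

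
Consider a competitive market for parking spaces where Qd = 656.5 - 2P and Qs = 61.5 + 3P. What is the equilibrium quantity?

Set Qd = Qs: 656.5 - 2P = 61.5 + 3P.
595 = 5P, so P* = 119.
Q* = 656.5 − 2(119) = 418.5.

Q* = 418.5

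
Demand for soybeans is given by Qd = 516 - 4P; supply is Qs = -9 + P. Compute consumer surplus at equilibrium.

Equilibrium: 516 - 4P = -9 + P gives P* = 105, Q* = 96.
Demand choke price (Qd = 0): P = 129.
CS = ½(129 − 105)(96) = 1152.

Consumer surplus = 1152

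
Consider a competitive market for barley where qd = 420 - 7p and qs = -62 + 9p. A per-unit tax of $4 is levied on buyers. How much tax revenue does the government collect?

Tax revenue = 773.5

Pre-tax equilibrium: p* = 30.125, q* = 209.125.
Tax on buyers shifts demand to qd = 420 − 7(p + 4) = 392 - 7p.
392 - 7p = -62 + 9p gives seller price ps = 28.375; buyers pay pb = 28.375 + 4 = 32.375.
New quantity: q = 420 − 7(32.375) = 193.375.
Revenue = 4 × 193.375 = 773.5.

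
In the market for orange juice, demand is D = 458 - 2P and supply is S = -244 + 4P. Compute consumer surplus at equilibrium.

Equilibrium: 458 - 2P = -244 + 4P gives P* = 117, Q* = 224.
Demand choke price (D = 0): P = 229.
CS = ½(229 − 117)(224) = 12544.

Consumer surplus = 12544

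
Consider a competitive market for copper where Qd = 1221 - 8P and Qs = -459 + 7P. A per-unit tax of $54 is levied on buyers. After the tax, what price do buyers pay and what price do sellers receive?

Buyers pay $137.2, sellers receive $83.2

Pre-tax equilibrium: P* = 112, Q* = 325.
Tax on buyers shifts demand to Qd = 1221 − 8(P + 54) = 789 - 8P.
789 - 8P = -459 + 7P gives seller price Ps = 83.2; buyers pay Pb = 83.2 + 54 = 137.2.
New quantity: Q = 1221 − 8(137.2) = 123.4.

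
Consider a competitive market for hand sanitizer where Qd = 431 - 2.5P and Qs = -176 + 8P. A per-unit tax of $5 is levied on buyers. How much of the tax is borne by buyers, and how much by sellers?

Buyers bear 80/21, sellers bear 25/21

Pre-tax equilibrium: P* = 1214/21, Q* = 6016/21.
Tax on buyers shifts demand to Qd = 431 − 2.5(P + 5) = 418.5 - 2.5P.
418.5 - 2.5P = -176 + 8P gives seller price Ps = 1189/21; buyers pay Pb = 1189/21 + 5 = 1294/21.
New quantity: Q = 431 − 2.5(1294/21) = 5816/21.
Buyer burden = 1294/21 − 1214/21 = 80/21; seller burden = 1214/21 − 1189/21 = 25/21.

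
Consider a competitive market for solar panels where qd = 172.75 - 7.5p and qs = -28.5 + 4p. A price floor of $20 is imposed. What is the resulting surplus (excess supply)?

Equilibrium price would be p* = 17.5, so the floor at 20 binds.
At p = 20: qd = 22.75, qs = 51.5.
Surplus = 51.5 − 22.75 = 28.75.

Surplus = 28.75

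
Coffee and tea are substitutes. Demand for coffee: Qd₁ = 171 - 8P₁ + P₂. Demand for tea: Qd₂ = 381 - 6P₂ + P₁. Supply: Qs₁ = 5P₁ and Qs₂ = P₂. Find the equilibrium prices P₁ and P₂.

Market 1: 171 - 8P₁ + P₂ = 5P₁ → 13P₁ - P₂ = 171.
Market 2: 7P₂ - P₁ = 381.
Eliminating P₂: 7×(1) + 1×(2) gives 90P₁ = 1578, so P₁ = 263/15.
Back-substitute into (2): P₂ = (381 + 1×263/15) / 7 = 854/15.

P₁ = 263/15, P₂ = 854/15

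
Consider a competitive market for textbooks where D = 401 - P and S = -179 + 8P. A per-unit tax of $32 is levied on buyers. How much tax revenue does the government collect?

Pre-tax equilibrium: P* = 580/9, Q* = 3029/9.
Tax on buyers shifts demand to D = 401 − 1(P + 32) = 369 - P.
369 - P = -179 + 8P gives seller price Ps = 548/9; buyers pay Pb = 548/9 + 32 = 836/9.
New quantity: Q = 401 − 1(836/9) = 2773/9.
Revenue = 32 × 2773/9 = 88736/9.

Tax revenue = 88736/9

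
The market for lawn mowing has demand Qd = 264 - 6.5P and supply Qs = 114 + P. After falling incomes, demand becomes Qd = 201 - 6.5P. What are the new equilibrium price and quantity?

P' = 11.6, Q' = 125.6

Original equilibrium: P* = 20, Q* = 134.
New equilibrium: 201 - 6.5P = 114 + P, so 87 = 7.5P and P' = 11.6; Q' = 201 − 6.5(11.6) = 125.6.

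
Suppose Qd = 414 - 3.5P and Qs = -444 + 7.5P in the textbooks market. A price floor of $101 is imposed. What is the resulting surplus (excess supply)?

Surplus = 253

Equilibrium price would be P* = 78, so the floor at 101 binds.
At P = 101: Qd = 60.5, Qs = 313.5.
Surplus = 313.5 − 60.5 = 253.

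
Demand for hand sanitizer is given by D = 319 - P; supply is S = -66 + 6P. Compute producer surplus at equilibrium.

Equilibrium: 319 - P = -66 + 6P gives P* = 55, Q* = 264.
Supply starts at P = 11 (where S = 0).
PS = ½(55 − 11)(264) = 5808.

Producer surplus = 5808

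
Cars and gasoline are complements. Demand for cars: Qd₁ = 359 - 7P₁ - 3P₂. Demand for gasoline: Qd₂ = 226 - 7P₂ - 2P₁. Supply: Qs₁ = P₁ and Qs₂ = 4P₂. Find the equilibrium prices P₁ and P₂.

P₁ = 3271/82, P₂ = 545/41

Market 1: 359 - 7P₁ - 3P₂ = P₁ → 8P₁ + 3P₂ = 359.
Market 2: 11P₂ + 2P₁ = 226.
Eliminating P₂: 11×(1) − 3×(2) gives 82P₁ = 3271, so P₁ = 3271/82.
Back-substitute into (2): P₂ = (226 − 2×3271/82) / 11 = 545/41.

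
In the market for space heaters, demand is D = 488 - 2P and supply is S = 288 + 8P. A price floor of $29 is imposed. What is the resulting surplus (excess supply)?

Surplus = 90

Equilibrium price would be P* = 20, so the floor at 29 binds.
At P = 29: D = 430, S = 520.
Surplus = 520 − 430 = 90.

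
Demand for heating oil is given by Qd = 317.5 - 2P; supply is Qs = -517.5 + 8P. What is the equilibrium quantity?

Q* = 150.5

Set Qd = Qs: 317.5 - 2P = -517.5 + 8P.
835 = 10P, so P* = 83.5.
Q* = 317.5 − 2(83.5) = 150.5.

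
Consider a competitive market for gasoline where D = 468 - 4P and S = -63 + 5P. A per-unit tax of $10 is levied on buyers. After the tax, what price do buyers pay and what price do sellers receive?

Buyers pay 581/9, sellers receive 491/9

Pre-tax equilibrium: P* = 59, Q* = 232.
Tax on buyers shifts demand to D = 468 − 4(P + 10) = 428 - 4P.
428 - 4P = -63 + 5P gives seller price Ps = 491/9; buyers pay Pb = 491/9 + 10 = 581/9.
New quantity: Q = 468 − 4(581/9) = 1888/9.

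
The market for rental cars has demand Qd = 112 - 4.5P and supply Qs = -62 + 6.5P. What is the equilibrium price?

Set Qd = Qs: 112 - 4.5P = -62 + 6.5P.
174 = 11P, so P* = 174/11.
Q* = 112 − 4.5(174/11) = 449/11.

P* = 174/11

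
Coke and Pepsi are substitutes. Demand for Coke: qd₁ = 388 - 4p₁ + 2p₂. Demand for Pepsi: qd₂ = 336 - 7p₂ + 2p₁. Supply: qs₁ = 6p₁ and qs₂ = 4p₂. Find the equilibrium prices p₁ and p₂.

Market 1: 388 - 4p₁ + 2p₂ = 6p₁ → 10p₁ - 2p₂ = 388.
Market 2: 11p₂ - 2p₁ = 336.
Eliminating p₂: 11×(1) + 2×(2) gives 106p₁ = 4940, so p₁ = 2470/53.
Back-substitute into (2): p₂ = (336 + 2×2470/53) / 11 = 2068/53.

p₁ = 2470/53, p₂ = 2068/53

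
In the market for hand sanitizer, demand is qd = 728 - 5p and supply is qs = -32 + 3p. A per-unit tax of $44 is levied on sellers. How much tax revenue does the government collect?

Tax revenue = 7502

Pre-tax equilibrium: p* = 95, q* = 253.
Tax on sellers shifts supply to qs = -32 + 3(p − 44) = -164 + 3p.
728 - 5p = -164 + 3p gives buyer price pb = 111.5; sellers receive ps = 111.5 − 44 = 67.5.
New quantity: q = 728 − 5(111.5) = 170.5.
Revenue = 44 × 170.5 = 7502.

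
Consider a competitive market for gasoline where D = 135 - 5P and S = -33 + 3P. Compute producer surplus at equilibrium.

Producer surplus = 150

Equilibrium: 135 - 5P = -33 + 3P gives P* = 21, Q* = 30.
Supply starts at P = 11 (where S = 0).
PS = ½(21 − 11)(30) = 150.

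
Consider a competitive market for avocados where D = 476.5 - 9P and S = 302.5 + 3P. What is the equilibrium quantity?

Q* = 346

Set D = S: 476.5 - 9P = 302.5 + 3P.
174 = 12P, so P* = 14.5.
Q* = 476.5 − 9(14.5) = 346.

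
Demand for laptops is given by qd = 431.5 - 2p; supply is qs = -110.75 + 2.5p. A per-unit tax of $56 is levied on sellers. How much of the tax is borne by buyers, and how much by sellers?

Buyers bear 280/9, sellers bear 224/9

Pre-tax equilibrium: p* = 120.5, q* = 190.5.
Tax on sellers shifts supply to qs = -110.75 + 2.5(p − 56) = -250.75 + 2.5p.
431.5 - 2p = -250.75 + 2.5p gives buyer price pb = 2729/18; sellers receive ps = 2729/18 − 56 = 1721/18.
New quantity: q = 431.5 − 2(2729/18) = 2309/18.
Buyer burden = 2729/18 − 120.5 = 280/9; seller burden = 120.5 − 1721/18 = 224/9.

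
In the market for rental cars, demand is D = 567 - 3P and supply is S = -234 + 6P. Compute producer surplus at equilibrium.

Producer surplus = 7500

Equilibrium: 567 - 3P = -234 + 6P gives P* = 89, Q* = 300.
Supply starts at P = 39 (where S = 0).
PS = ½(89 − 39)(300) = 7500.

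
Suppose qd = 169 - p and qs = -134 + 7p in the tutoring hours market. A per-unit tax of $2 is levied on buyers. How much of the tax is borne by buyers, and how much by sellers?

Pre-tax equilibrium: p* = 37.875, q* = 131.125.
Tax on buyers shifts demand to qd = 169 − 1(p + 2) = 167 - p.
167 - p = -134 + 7p gives seller price ps = 37.625; buyers pay pb = 37.625 + 2 = 39.625.
New quantity: q = 169 − 1(39.625) = 129.375.
Buyer burden = 39.625 − 37.875 = 1.75; seller burden = 37.875 − 37.625 = 0.25.

Buyers bear $1.75, sellers bear $0.25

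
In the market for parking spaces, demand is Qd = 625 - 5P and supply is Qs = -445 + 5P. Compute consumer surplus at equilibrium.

Equilibrium: 625 - 5P = -445 + 5P gives P* = 107, Q* = 90.
Demand choke price (Qd = 0): P = 125.
CS = ½(125 − 107)(90) = 810.

Consumer surplus = 810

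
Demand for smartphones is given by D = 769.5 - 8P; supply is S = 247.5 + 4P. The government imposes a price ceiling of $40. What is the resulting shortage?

Equilibrium price would be P* = 43.5, so the ceiling at 40 binds.
At P = 40: D = 769.5 − 8(40) = 449.5, S = 247.5 + 4(40) = 407.5.
Shortage = 449.5 − 407.5 = 42.

Shortage = 42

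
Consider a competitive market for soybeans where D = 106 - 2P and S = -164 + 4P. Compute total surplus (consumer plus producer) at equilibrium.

Equilibrium: 106 - 2P = -164 + 4P gives P* = 45, Q* = 16.
Demand choke price: P = 53; supply starts at P = 41.
CS = ½(53 − 45)(16) = 64; PS = ½(45 − 41)(16) = 32.

Total surplus = 96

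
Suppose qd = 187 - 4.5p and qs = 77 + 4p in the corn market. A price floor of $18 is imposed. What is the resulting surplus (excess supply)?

Surplus = 43

Equilibrium price would be p* = 220/17, so the floor at 18 binds.
At p = 18: qd = 106, qs = 149.
Surplus = 149 − 106 = 43.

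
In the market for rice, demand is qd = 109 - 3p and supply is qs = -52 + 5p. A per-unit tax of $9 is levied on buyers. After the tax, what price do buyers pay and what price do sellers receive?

Pre-tax equilibrium: p* = 20.125, q* = 48.625.
Tax on buyers shifts demand to qd = 109 − 3(p + 9) = 82 - 3p.
82 - 3p = -52 + 5p gives seller price ps = 16.75; buyers pay pb = 16.75 + 9 = 25.75.
New quantity: q = 109 − 3(25.75) = 31.75.

Buyers pay $25.75, sellers receive $16.75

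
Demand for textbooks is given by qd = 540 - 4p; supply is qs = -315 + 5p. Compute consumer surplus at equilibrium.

Consumer surplus = 3200

Equilibrium: 540 - 4p = -315 + 5p gives p* = 95, q* = 160.
Demand choke price (qd = 0): p = 135.
CS = ½(135 − 95)(160) = 3200.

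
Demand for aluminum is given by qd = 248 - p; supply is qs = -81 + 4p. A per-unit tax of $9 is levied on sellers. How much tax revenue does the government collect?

Tax revenue = 1575

Pre-tax equilibrium: p* = 65.8, q* = 182.2.
Tax on sellers shifts supply to qs = -81 + 4(p − 9) = -117 + 4p.
248 - p = -117 + 4p gives buyer price pb = 73; sellers receive ps = 73 − 9 = 64.
New quantity: q = 248 − 1(73) = 175.
Revenue = 9 × 175 = 1575.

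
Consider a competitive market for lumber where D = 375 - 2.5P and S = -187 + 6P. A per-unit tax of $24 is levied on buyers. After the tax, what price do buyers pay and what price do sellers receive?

Buyers pay 1412/17, sellers receive 1004/17

Pre-tax equilibrium: P* = 1124/17, Q* = 3565/17.
Tax on buyers shifts demand to D = 375 − 2.5(P + 24) = 315 - 2.5P.
315 - 2.5P = -187 + 6P gives seller price Ps = 1004/17; buyers pay Pb = 1004/17 + 24 = 1412/17.
New quantity: Q = 375 − 2.5(1412/17) = 2845/17.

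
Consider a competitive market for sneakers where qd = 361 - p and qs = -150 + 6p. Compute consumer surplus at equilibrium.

Equilibrium: 361 - p = -150 + 6p gives p* = 73, q* = 288.
Demand choke price (qd = 0): p = 361.
CS = ½(361 − 73)(288) = 41472.

Consumer surplus = 41472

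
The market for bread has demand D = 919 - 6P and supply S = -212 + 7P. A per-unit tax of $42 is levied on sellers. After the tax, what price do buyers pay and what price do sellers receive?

Buyers pay 1425/13, sellers receive 879/13

Pre-tax equilibrium: P* = 87, Q* = 397.
Tax on sellers shifts supply to S = -212 + 7(P − 42) = -506 + 7P.
919 - 6P = -506 + 7P gives buyer price Pb = 1425/13; sellers receive Ps = 1425/13 − 42 = 879/13.
New quantity: Q = 919 − 6(1425/13) = 3397/13.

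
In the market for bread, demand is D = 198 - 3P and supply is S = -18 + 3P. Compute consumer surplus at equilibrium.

Equilibrium: 198 - 3P = -18 + 3P gives P* = 36, Q* = 90.
Demand choke price (D = 0): P = 66.
CS = ½(66 − 36)(90) = 1350.

Consumer surplus = 1350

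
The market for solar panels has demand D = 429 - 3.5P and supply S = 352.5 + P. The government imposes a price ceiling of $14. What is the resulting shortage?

Equilibrium price would be P* = 17, so the ceiling at 14 binds.
At P = 14: D = 429 − 3.5(14) = 380, S = 352.5 + 1(14) = 366.5.
Shortage = 380 − 366.5 = 13.5.

Shortage = 13.5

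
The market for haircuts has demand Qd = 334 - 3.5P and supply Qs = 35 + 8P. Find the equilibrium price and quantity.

P* = 26, Q* = 243

Set Qd = Qs: 334 - 3.5P = 35 + 8P.
299 = 11.5P, so P* = 26.
Q* = 334 − 3.5(26) = 243.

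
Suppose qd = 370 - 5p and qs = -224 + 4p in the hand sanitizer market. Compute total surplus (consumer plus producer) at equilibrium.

Equilibrium: 370 - 5p = -224 + 4p gives p* = 66, q* = 40.
Demand choke price: p = 74; supply starts at p = 56.
CS = ½(74 − 66)(40) = 160; PS = ½(66 − 56)(40) = 200.

Total surplus = 360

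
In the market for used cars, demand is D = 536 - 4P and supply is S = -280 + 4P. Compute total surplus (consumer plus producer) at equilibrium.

Equilibrium: 536 - 4P = -280 + 4P gives P* = 102, Q* = 128.
Demand choke price: P = 134; supply starts at P = 70.
CS = ½(134 − 102)(128) = 2048; PS = ½(102 − 70)(128) = 2048.

Total surplus = 4096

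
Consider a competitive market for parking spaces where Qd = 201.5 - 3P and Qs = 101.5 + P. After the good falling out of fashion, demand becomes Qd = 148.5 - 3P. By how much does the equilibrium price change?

ΔP = -13.25

Original equilibrium: P* = 25, Q* = 126.5.
New equilibrium: 148.5 - 3P = 101.5 + P, so 47 = 4P and P' = 11.75; Q' = 148.5 − 3(11.75) = 113.25.
Change in price: 11.75 − 25 = -13.25.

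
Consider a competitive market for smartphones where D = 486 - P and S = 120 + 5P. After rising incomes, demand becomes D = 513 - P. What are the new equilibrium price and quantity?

Original equilibrium: P* = 61, Q* = 425.
New equilibrium: 513 - P = 120 + 5P, so 393 = 6P and P' = 65.5; Q' = 513 − 1(65.5) = 447.5.

P' = 65.5, Q' = 447.5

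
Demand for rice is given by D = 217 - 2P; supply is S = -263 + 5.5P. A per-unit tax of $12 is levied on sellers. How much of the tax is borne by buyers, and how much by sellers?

Buyers bear $8.8, sellers bear $3.2

Pre-tax equilibrium: P* = 64, Q* = 89.
Tax on sellers shifts supply to S = -263 + 5.5(P − 12) = -329 + 5.5P.
217 - 2P = -329 + 5.5P gives buyer price Pb = 72.8; sellers receive Ps = 72.8 − 12 = 60.8.
New quantity: Q = 217 − 2(72.8) = 71.4.
Buyer burden = 72.8 − 64 = 8.8; seller burden = 64 − 60.8 = 3.2.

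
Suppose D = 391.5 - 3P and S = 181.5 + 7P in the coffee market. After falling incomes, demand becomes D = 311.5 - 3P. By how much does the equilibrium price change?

Original equilibrium: P* = 21, Q* = 328.5.
New equilibrium: 311.5 - 3P = 181.5 + 7P, so 130 = 10P and P' = 13; Q' = 311.5 − 3(13) = 272.5.
Change in price: 13 − 21 = -8.

ΔP = -8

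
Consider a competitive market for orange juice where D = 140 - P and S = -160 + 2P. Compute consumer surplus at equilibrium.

Consumer surplus = 800

Equilibrium: 140 - P = -160 + 2P gives P* = 100, Q* = 40.
Demand choke price (D = 0): P = 140.
CS = ½(140 − 100)(40) = 800.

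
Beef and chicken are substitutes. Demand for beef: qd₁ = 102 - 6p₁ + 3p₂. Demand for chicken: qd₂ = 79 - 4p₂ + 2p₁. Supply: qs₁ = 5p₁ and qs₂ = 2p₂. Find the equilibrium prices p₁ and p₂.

p₁ = 14.15, p₂ = 1073/60

Market 1: 102 - 6p₁ + 3p₂ = 5p₁ → 11p₁ - 3p₂ = 102.
Market 2: 6p₂ - 2p₁ = 79.
Eliminating p₂: 6×(1) + 3×(2) gives 60p₁ = 849, so p₁ = 14.15.
Back-substitute into (2): p₂ = (79 + 2×14.15) / 6 = 1073/60.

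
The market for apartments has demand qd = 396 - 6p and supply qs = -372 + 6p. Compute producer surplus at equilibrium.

Producer surplus = 12

Equilibrium: 396 - 6p = -372 + 6p gives p* = 64, q* = 12.
Supply starts at p = 62 (where qs = 0).
PS = ½(64 − 62)(12) = 12.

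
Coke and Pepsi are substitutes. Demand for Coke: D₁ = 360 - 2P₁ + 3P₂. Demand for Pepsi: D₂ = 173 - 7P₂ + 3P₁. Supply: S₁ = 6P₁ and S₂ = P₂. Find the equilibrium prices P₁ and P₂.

Market 1: 360 - 2P₁ + 3P₂ = 6P₁ → 8P₁ - 3P₂ = 360.
Market 2: 8P₂ - 3P₁ = 173.
Eliminating P₂: 8×(1) + 3×(2) gives 55P₁ = 3399, so P₁ = 61.8.
Back-substitute into (2): P₂ = (173 + 3×61.8) / 8 = 44.8.

P₁ = 61.8, P₂ = 44.8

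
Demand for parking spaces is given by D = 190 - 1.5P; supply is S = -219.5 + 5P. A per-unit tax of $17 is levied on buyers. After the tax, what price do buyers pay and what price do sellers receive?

Buyers pay 989/13, sellers receive 768/13

Pre-tax equilibrium: P* = 63, Q* = 95.5.
Tax on buyers shifts demand to D = 190 − 1.5(P + 17) = 164.5 - 1.5P.
164.5 - 1.5P = -219.5 + 5P gives seller price Ps = 768/13; buyers pay Pb = 768/13 + 17 = 989/13.
New quantity: Q = 190 − 1.5(989/13) = 1973/26.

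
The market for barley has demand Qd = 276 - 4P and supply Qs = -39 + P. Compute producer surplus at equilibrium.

Equilibrium: 276 - 4P = -39 + P gives P* = 63, Q* = 24.
Supply starts at P = 39 (where Qs = 0).
PS = ½(63 − 39)(24) = 288.

Producer surplus = 288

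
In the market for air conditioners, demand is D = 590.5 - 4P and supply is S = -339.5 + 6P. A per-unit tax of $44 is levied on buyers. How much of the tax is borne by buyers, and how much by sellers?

Buyers bear $26.4, sellers bear $17.6

Pre-tax equilibrium: P* = 93, Q* = 218.5.
Tax on buyers shifts demand to D = 590.5 − 4(P + 44) = 414.5 - 4P.
414.5 - 4P = -339.5 + 6P gives seller price Ps = 75.4; buyers pay Pb = 75.4 + 44 = 119.4.
New quantity: Q = 590.5 − 4(119.4) = 112.9.
Buyer burden = 119.4 − 93 = 26.4; seller burden = 93 − 75.4 = 17.6.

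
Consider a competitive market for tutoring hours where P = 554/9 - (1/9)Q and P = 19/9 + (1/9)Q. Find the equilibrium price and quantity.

P* = 191/6, Q* = 267.5

Set the two price expressions equal: 554/9 - (1/9)Q = 19/9 + (1/9)Q.
535/9 = (2/9)Q, so Q* = 267.5.
P* = 554/9 − (1/9)(267.5) = 191/6.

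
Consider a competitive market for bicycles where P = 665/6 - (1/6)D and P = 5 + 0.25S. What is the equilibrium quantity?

Q* = 254

Set the two price expressions equal: 665/6 - (1/6)Q = 5 + 0.25Q.
635/6 = (5/12)Q, so Q* = 254.
P* = 665/6 − (1/6)(254) = 68.5.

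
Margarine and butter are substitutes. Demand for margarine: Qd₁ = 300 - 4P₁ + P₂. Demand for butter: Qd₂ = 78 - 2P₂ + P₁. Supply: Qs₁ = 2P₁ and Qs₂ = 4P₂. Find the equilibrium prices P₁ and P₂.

P₁ = 1878/35, P₂ = 768/35

Market 1: 300 - 4P₁ + P₂ = 2P₁ → 6P₁ - P₂ = 300.
Market 2: 6P₂ - P₁ = 78.
Eliminating P₂: 6×(1) + 1×(2) gives 35P₁ = 1878, so P₁ = 1878/35.
Back-substitute into (2): P₂ = (78 + 1×1878/35) / 6 = 768/35.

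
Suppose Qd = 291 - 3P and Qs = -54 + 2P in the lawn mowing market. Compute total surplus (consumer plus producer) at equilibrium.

Equilibrium: 291 - 3P = -54 + 2P gives P* = 69, Q* = 84.
Demand choke price: P = 97; supply starts at P = 27.
CS = ½(97 − 69)(84) = 1176; PS = ½(69 − 27)(84) = 1764.

Total surplus = 2940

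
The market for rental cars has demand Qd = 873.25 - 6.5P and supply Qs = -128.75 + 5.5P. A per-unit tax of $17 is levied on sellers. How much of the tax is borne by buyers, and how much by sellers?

Buyers bear 187/24, sellers bear 221/24

Pre-tax equilibrium: P* = 83.5, Q* = 330.5.
Tax on sellers shifts supply to Qs = -128.75 + 5.5(P − 17) = -222.25 + 5.5P.
873.25 - 6.5P = -222.25 + 5.5P gives buyer price Pb = 2191/24; sellers receive Ps = 2191/24 − 17 = 1783/24.
New quantity: Q = 873.25 − 6.5(2191/24) = 13433/48.
Buyer burden = 2191/24 − 83.5 = 187/24; seller burden = 83.5 − 1783/24 = 221/24.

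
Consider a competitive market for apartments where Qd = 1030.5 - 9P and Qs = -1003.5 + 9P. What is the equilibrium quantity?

Set Qd = Qs: 1030.5 - 9P = -1003.5 + 9P.
2034 = 18P, so P* = 113.
Q* = 1030.5 − 9(113) = 13.5.

Q* = 13.5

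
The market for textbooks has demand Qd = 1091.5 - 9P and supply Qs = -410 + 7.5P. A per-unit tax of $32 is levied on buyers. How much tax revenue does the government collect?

Pre-tax equilibrium: P* = 91, Q* = 272.5.
Tax on buyers shifts demand to Qd = 1091.5 − 9(P + 32) = 803.5 - 9P.
803.5 - 9P = -410 + 7.5P gives seller price Ps = 809/11; buyers pay Pb = 809/11 + 32 = 1161/11.
New quantity: Q = 1091.5 − 9(1161/11) = 3115/22.
Revenue = 32 × 3115/22 = 49840/11.

Tax revenue = 49840/11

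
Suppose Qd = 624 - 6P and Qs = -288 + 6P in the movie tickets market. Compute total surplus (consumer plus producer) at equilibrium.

Total surplus = 4704

Equilibrium: 624 - 6P = -288 + 6P gives P* = 76, Q* = 168.
Demand choke price: P = 104; supply starts at P = 48.
CS = ½(104 − 76)(168) = 2352; PS = ½(76 − 48)(168) = 2352.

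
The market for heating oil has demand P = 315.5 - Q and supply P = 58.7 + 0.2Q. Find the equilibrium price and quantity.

P* = 101.5, Q* = 214

Set the two price expressions equal: 315.5 - Q = 58.7 + 0.2Q.
256.8 = 1.2Q, so Q* = 214.
P* = 315.5 − (1)(214) = 101.5.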